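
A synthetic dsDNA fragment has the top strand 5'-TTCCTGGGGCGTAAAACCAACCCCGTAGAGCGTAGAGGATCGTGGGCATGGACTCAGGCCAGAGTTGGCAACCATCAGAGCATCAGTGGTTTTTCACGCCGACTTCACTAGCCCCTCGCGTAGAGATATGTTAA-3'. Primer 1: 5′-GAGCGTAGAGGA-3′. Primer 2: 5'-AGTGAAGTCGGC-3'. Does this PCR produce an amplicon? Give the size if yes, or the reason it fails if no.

Yes — an 82 bp product.

Primer 1 (GAGCGTAGAGGA) matches the top strand at positions 28–39; it acts as a forward primer.
Primer 2's reverse complement is GCCGACTTCACT, matching the top strand at positions 98–109; it acts as a reverse primer.
The 3' ends face each other across positions 28–109, giving an 82 bp product.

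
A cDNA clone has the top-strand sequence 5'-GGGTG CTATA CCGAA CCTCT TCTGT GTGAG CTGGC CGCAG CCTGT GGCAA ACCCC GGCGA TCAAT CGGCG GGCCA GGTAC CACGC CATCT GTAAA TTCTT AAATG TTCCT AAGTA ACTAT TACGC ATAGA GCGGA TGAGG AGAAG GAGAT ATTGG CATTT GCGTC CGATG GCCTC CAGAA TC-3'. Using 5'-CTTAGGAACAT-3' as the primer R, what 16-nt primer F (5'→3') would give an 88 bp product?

The reverse primer's reverse complement ATGTTCCTAAG matches the template at positions 103–113, so the product ends at position 113.
An 88 bp product then starts at position 113 − 88 + 1 = 26.
The forward primer is identical to the top strand there: GTGAGCTGGCCGCAGC.

5'-GTGAGCTGGCCGCAGC-3'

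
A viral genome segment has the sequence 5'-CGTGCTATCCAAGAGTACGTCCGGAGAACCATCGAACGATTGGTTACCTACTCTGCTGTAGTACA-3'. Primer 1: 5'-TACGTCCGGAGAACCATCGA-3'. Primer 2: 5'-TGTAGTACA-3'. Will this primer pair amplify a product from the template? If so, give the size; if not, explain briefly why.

Primer 1 (TACGTCCGGAGAACCATCGA) matches the top strand at positions 16–35 (3' end points downstream).
Primer 2 (TGTAGTACA) also matches the top strand directly, at positions 57–65 — its reverse complement TGTACTACA is not present.
Both primers anneal to the bottom strand with 3' ends pointing the same way, so neither can prime synthesis back toward the other.

No product — both primers anneal to the same strand and extend in the same direction.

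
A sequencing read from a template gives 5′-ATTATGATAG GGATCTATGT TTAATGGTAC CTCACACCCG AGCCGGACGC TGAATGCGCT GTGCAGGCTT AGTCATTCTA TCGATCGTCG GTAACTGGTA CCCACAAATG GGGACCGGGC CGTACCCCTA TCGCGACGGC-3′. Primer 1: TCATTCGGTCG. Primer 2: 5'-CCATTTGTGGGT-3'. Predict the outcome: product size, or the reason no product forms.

No product — primer 1 has no binding site in the template.

Primer 1 (TCATTCGGTCG) does not match the top strand, and its reverse complement CGACCGAATGA does not match either.
With no annealing site for primer 1, no amplification occurs.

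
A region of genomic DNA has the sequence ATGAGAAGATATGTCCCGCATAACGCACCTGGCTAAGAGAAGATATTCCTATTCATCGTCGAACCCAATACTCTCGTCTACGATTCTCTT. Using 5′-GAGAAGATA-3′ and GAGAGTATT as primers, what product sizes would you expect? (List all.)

The forward primer GAGAAGATA matches the top strand at positions 3–11, 37–45.
The reverse primer's reverse complement is AATACTCTC, matching at positions 67–75.
Each forward site pairs with the reverse site to give a product ending at position 75: sizes 73, 39 bp.

73 bp, 39 bp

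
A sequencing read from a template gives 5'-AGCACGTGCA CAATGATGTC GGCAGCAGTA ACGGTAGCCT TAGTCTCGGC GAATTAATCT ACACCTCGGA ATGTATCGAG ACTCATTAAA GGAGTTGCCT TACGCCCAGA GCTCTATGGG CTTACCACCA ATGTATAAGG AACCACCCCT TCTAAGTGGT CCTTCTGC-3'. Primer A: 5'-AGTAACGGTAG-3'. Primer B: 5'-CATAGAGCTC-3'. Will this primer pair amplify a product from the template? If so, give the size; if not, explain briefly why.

Primer A (AGTAACGGTAG) matches the top strand at positions 27–37; it acts as a forward primer.
Primer B's reverse complement is GAGCTCTATG, matching the top strand at positions 109–118; it acts as a reverse primer.
The 3' ends face each other across positions 27–118, giving a 92 bp product.

Yes — a 92 bp product.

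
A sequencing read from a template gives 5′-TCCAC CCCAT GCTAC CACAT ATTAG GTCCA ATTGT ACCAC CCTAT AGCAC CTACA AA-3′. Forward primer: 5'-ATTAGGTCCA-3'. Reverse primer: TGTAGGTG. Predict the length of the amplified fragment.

Scanning the template, ATTAGGTCCA occurs at positions 21–30; this primer anneals to the bottom strand there with its 3' end pointing downstream.
The reverse primer's reverse complement is CACCTACA, which matches the template at positions 48–55.
The product runs from position 21 to position 55, so its length is 55 − 21 + 1 = 35 bp.

35 bp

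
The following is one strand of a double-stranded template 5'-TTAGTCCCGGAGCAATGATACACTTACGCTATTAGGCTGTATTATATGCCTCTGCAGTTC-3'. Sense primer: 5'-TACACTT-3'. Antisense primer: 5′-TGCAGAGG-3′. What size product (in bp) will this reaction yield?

The forward primer matches the template at positions 19–25.
Reverse complement of the reverse primer: CCTCTGCA. This occurs on the top strand at positions 49–56.
Amplicon spans positions 19–56: 38 bp.

38 bp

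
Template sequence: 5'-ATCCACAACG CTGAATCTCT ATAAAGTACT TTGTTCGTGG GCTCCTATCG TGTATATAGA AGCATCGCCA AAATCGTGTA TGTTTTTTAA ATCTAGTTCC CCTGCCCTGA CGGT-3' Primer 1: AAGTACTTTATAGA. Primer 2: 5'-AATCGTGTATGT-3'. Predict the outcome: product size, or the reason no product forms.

Primer 1 (AAGTACTTTATAGA) has reverse complement TCTATAAAGTACTT, which matches the top strand at positions 18–31; primer 1 anneals to the top strand there with its 3' end pointing upstream toward position 18.
Primer 2 (AATCGTGTATGT) matches the top strand directly at positions 72–83; it anneals to the bottom strand with its 3' end pointing downstream toward position 83.
The 3' ends diverge (primer 1 extends toward position 1, primer 2 toward position 114), so the primers never converge on a shared product.

No product — the primers' 3' ends point away from each other.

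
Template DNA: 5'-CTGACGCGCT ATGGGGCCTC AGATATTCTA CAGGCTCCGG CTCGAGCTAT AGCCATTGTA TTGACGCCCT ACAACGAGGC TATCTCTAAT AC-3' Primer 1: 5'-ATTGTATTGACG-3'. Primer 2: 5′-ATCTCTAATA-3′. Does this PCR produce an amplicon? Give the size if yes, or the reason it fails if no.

No product — both primers anneal to the same strand and extend in the same direction.

Primer 1 (ATTGTATTGACG) matches the top strand at positions 55–66 (3' end points downstream).
Primer 2 (ATCTCTAATA) also matches the top strand directly, at positions 82–91 — its reverse complement TATTAGAGAT is not present.
Both primers anneal to the bottom strand with 3' ends pointing the same way, so neither can prime synthesis back toward the other.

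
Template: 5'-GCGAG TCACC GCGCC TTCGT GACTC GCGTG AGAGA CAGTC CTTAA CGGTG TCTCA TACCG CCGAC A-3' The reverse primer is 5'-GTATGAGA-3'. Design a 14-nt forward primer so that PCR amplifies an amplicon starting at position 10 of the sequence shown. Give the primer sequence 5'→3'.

5'-CGCGCCTTCGTGAC-3'

The reverse primer's reverse complement TCTCATAC matches the template at positions 51–58; the product starts at position 10.
The forward primer is identical to the top strand over positions 10–23: CGCGCCTTCGTGAC.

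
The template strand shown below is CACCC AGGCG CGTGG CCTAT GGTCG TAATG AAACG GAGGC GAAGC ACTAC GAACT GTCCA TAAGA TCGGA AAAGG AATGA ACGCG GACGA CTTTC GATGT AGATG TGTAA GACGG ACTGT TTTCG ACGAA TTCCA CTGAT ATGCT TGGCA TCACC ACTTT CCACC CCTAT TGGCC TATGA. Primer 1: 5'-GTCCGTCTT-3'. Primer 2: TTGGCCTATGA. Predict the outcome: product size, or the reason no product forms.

No product — the primers' 3' ends point away from each other.

Primer 1 (GTCCGTCTT) has reverse complement AAGACGGAC, which matches the top strand at positions 109–117; primer 1 anneals to the top strand there with its 3' end pointing upstream toward position 109.
Primer 2 (TTGGCCTATGA) matches the top strand directly at positions 170–180; it anneals to the bottom strand with its 3' end pointing downstream toward position 180.
The 3' ends diverge (primer 1 extends toward position 1, primer 2 toward position 180), so the primers never converge on a shared product.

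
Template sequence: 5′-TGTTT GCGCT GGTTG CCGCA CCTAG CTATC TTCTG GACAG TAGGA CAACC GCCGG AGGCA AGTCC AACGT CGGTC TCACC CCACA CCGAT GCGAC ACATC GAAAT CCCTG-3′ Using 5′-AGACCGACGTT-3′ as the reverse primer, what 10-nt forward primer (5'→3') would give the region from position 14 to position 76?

5'-TGCCGCACCT-3'

The reverse primer's reverse complement AACGTCGGTCT matches the template at positions 66–76; the product starts at position 14.
The forward primer is identical to the top strand over positions 14–23: TGCCGCACCT.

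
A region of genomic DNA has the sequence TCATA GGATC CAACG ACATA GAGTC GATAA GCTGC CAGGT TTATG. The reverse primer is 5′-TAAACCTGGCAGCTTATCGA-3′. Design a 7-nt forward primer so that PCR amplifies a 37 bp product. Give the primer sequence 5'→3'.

The reverse primer's reverse complement TCGATAAGCTGCCAGGTTTA matches the template at positions 24–43, so the product ends at position 43.
A 37 bp product then starts at position 43 − 37 + 1 = 7.
The forward primer is identical to the top strand there: GATCCAA.

5'-GATCCAA-3'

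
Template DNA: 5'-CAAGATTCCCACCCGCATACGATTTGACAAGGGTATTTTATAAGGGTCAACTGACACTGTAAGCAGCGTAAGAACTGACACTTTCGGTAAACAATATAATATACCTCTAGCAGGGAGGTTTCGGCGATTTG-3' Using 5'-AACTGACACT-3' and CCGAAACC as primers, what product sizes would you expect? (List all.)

The forward primer AACTGACACT matches the top strand at positions 49–58, 73–82.
The reverse primer's reverse complement is GGTTTCGG, matching at positions 117–124.
Each forward site pairs with the reverse site to give a product ending at position 124: sizes 76, 52 bp.

76 bp, 52 bp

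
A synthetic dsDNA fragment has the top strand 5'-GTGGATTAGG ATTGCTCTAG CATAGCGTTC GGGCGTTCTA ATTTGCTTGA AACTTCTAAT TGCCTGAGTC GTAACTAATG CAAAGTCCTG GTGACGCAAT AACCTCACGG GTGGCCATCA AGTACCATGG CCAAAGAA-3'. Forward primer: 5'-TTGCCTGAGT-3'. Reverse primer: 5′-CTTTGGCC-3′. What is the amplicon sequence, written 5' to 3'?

5'-TTGCCTGAGTCGTAACTAATGCAAAGTCCTGGTGACGCAATAACCTCACGGGTGGCCATCAAGTACCATGGCCAAAG-3'

Forward primer TTGCCTGAGT is found on the top strand at positions 60–69.
The reverse primer's reverse complement is GGCCAAAG, which matches the template at positions 129–136.
The product is the template from position 60 through 136 (77 bp).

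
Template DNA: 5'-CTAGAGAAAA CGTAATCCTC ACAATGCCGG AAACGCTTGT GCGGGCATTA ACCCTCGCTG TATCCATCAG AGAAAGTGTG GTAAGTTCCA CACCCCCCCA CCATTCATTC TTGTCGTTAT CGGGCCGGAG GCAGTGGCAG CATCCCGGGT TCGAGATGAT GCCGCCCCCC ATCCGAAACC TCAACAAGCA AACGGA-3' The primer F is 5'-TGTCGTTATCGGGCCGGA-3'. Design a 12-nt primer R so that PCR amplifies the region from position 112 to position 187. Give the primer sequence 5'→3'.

The product's 3' end on the top strand is position 187.
The reverse primer anneals to the top strand over positions 176–187, i.e. to AAACCTCAACAA.
Its sequence written 5'→3' is the reverse complement: TTGTTGAGGTTT.

5'-TTGTTGAGGTTT-3'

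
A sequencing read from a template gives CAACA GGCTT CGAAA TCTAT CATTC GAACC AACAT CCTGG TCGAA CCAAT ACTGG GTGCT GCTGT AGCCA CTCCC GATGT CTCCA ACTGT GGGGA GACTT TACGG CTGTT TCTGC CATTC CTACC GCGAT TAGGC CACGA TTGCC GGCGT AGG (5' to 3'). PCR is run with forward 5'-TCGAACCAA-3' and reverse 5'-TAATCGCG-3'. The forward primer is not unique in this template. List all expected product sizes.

The forward primer TCGAACCAA matches the top strand at positions 24–32, 41–49.
The reverse primer's reverse complement is CGCGATTA, matching at positions 125–132.
Each forward site pairs with the reverse site to give a product ending at position 132: sizes 109, 92 bp.

109 bp, 92 bp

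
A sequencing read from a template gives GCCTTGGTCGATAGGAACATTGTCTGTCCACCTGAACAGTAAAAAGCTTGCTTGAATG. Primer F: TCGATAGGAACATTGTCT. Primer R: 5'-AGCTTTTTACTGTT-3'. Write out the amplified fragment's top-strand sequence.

The forward primer matches the template at positions 8–25.
The reverse primer's reverse complement is AACAGTAAAAAGCT, which matches the template at positions 35–48.
The product is the template from position 8 through 48 (41 bp).

5'-TCGATAGGAACATTGTCTGTCCACCTGAACAGTAAAAAGCT-3'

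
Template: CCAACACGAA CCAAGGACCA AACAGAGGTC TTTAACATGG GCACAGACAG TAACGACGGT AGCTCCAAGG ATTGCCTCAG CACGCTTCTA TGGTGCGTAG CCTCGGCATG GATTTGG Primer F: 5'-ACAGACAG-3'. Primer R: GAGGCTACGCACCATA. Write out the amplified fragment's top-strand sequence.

5'-ACAGACAGTAACGACGGTAGCTCCAAGGATTGCCTCAGCACGCTTCTATGGTGCGTAGCCTC-3'

Forward primer ACAGACAG is found on the top strand at positions 43–50.
Reverse complement of the reverse primer: TATGGTGCGTAGCCTC. This occurs on the top strand at positions 89–104.
The product is the template from position 43 through 104 (62 bp).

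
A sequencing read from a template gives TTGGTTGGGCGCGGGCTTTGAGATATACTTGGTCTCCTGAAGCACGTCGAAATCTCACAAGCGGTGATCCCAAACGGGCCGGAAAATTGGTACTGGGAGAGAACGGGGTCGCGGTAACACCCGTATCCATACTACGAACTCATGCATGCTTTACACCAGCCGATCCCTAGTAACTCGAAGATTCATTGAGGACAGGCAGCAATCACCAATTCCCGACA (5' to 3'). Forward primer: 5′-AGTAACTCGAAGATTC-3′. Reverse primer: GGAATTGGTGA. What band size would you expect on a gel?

45 bp

The forward primer matches the template at positions 169–184.
Reverse complement of the reverse primer: TCACCAATTCC. This occurs on the top strand at positions 203–213.
The product runs from position 169 to position 213, so its length is 213 − 169 + 1 = 45 bp.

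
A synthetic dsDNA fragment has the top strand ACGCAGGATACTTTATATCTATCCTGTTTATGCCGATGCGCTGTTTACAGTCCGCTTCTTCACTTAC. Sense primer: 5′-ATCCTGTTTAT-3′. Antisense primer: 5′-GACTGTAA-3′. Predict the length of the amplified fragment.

32 bp

The forward primer matches the template at positions 21–31.
The reverse primer's reverse complement is TTACAGTC, which matches the template at positions 45–52.
Amplicon spans positions 21–52: 32 bp.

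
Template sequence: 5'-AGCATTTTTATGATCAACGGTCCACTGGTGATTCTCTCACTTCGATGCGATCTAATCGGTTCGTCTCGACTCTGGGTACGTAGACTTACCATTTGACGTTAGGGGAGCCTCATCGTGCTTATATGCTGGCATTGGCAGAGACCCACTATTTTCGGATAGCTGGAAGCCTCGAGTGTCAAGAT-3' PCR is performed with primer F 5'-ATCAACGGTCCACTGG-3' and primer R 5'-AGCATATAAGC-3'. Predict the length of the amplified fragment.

115 bp

The forward primer matches the template at positions 13–28.
The reverse primer's reverse complement is GCTTATATGCT, which matches the template at positions 117–127.
Product length = (reverse-primer end) − (forward-primer start) + 1 = 127 − 13 + 1 = 115 bp.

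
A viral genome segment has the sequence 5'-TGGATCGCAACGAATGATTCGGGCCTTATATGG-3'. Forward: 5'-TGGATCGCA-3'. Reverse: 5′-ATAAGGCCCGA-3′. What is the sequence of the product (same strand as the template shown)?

The forward primer matches the template at positions 1–9.
Taking the reverse complement of ATAAGGCCCGA gives TCGGGCCTTAT, found at positions 19–29 on the template; the primer anneals here to the top strand with its 3' end pointing upstream.
The product is the template from position 1 through 29 (29 bp).

5'-TGGATCGCAACGAATGATTCGGGCCTTAT-3'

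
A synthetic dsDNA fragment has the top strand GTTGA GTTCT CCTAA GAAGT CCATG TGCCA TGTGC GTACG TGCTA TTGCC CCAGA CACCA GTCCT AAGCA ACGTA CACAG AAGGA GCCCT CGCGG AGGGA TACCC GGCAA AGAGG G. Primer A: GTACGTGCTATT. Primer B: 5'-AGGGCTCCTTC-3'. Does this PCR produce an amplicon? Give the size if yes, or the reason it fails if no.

Yes — a 55 bp product.

Primer A (GTACGTGCTATT) matches the top strand at positions 36–47; it acts as a forward primer.
Primer B's reverse complement is GAAGGAGCCCT, matching the top strand at positions 80–90; it acts as a reverse primer.
The 3' ends face each other across positions 36–90, giving a 55 bp product.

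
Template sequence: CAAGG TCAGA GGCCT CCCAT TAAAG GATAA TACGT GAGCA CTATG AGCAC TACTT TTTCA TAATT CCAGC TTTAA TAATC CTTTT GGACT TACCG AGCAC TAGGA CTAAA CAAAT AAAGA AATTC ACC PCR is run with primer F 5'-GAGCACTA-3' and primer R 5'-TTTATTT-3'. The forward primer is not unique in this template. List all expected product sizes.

The forward primer GAGCACTA matches the top strand at positions 36–43, 45–52, 95–102.
The reverse primer's reverse complement is AAATAAA, matching at positions 112–118.
Each forward site pairs with the reverse site to give a product ending at position 118: sizes 83, 74, 24 bp.

83 bp, 74 bp, 24 bp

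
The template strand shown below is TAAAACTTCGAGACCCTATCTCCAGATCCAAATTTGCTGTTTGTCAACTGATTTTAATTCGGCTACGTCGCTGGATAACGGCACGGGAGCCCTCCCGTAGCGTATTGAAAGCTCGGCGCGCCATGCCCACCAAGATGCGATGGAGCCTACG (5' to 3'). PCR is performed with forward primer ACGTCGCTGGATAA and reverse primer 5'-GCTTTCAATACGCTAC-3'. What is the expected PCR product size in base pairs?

48 bp

Scanning the template, ACGTCGCTGGATAA occurs at positions 65–78; this primer anneals to the bottom strand there with its 3' end pointing downstream.
The reverse primer's reverse complement is GTAGCGTATTGAAAGC, which matches the template at positions 97–112.
Product length = (reverse-primer end) − (forward-primer start) + 1 = 112 − 65 + 1 = 48 bp.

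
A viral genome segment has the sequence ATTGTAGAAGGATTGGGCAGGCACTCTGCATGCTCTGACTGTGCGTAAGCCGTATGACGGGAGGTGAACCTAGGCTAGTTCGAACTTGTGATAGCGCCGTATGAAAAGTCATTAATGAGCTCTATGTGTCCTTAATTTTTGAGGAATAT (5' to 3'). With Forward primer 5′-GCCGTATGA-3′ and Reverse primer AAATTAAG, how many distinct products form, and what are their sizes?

Two products: 90 bp, 43 bp

The forward primer GCCGTATGA matches the top strand at positions 49–57, 96–104.
The reverse primer's reverse complement is CTTAATTT, matching at positions 131–138.
Each forward site pairs with the reverse site to give a product ending at position 138: sizes 90, 43 bp.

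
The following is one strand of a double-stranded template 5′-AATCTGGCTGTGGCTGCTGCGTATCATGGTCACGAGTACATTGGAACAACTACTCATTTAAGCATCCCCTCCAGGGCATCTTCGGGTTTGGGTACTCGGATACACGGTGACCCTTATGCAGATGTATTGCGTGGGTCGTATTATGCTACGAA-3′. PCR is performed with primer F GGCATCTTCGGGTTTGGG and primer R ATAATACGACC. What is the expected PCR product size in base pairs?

Forward primer GGCATCTTCGGGTTTGGG is found on the top strand at positions 75–92.
Reverse complement of the reverse primer: GGTCGTATTAT. This occurs on the top strand at positions 134–144.
The product runs from position 75 to position 144, so its length is 144 − 75 + 1 = 70 bp.

70 bp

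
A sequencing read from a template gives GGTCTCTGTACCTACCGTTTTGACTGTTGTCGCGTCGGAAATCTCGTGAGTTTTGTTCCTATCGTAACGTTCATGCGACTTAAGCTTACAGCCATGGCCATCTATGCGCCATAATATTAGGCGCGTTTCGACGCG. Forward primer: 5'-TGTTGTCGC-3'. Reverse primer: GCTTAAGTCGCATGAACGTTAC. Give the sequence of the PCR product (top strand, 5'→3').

5'-TGTTGTCGCGTCGGAAATCTCGTGAGTTTTGTTCCTATCGTAACGTTCATGCGACTTAAGC-3'

Scanning the template, TGTTGTCGC occurs at positions 25–33; this primer anneals to the bottom strand there with its 3' end pointing downstream.
The reverse primer's reverse complement is GTAACGTTCATGCGACTTAAGC, which matches the template at positions 64–85.
The product is the template from position 25 through 85 (61 bp).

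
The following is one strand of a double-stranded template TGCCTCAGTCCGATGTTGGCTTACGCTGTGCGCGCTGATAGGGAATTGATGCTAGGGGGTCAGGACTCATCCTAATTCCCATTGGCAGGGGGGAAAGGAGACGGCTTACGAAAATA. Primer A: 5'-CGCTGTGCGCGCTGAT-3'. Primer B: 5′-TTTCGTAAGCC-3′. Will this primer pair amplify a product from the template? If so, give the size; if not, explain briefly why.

Primer A (CGCTGTGCGCGCTGAT) matches the top strand at positions 24–39; it acts as a forward primer.
Primer B's reverse complement is GGCTTACGAAA, matching the top strand at positions 103–113; it acts as a reverse primer.
The 3' ends face each other across positions 24–113, giving a 90 bp product.

Yes — a 90 bp product.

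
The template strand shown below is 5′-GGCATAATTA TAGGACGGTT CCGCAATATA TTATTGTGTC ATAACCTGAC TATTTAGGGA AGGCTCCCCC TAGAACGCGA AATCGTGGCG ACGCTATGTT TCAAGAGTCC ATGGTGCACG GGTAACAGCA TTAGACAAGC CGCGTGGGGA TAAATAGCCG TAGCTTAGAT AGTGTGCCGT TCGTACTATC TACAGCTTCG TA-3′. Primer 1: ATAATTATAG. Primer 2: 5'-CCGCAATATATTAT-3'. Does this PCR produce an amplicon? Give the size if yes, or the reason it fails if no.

Primer 1 (ATAATTATAG) matches the top strand at positions 4–13 (3' end points downstream).
Primer 2 (CCGCAATATATTAT) also matches the top strand directly, at positions 21–34 — its reverse complement ATAATATATTGCGG is not present.
Both primers anneal to the bottom strand with 3' ends pointing the same way, so neither can prime synthesis back toward the other.

No product — both primers anneal to the same strand and extend in the same direction.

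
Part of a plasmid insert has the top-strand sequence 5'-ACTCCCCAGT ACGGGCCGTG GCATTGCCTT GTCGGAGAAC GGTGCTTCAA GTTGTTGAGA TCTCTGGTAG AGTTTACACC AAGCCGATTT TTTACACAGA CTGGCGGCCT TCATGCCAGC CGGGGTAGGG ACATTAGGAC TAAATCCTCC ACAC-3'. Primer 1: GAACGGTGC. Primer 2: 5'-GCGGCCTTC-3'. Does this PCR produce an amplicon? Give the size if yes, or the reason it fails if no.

Primer 1 (GAACGGTGC) matches the top strand at positions 37–45 (3' end points downstream).
Primer 2 (GCGGCCTTC) also matches the top strand directly, at positions 104–112 — its reverse complement GAAGGCCGC is not present.
Both primers anneal to the bottom strand with 3' ends pointing the same way, so neither can prime synthesis back toward the other.

No product — both primers anneal to the same strand and extend in the same direction.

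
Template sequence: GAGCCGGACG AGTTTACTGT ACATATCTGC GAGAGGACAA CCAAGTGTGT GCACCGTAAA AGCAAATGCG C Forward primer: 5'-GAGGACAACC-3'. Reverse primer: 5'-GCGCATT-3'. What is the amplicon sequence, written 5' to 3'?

Scanning the template, GAGGACAACC occurs at positions 33–42; this primer anneals to the bottom strand there with its 3' end pointing downstream.
Reverse complement of the reverse primer: AATGCGC. This occurs on the top strand at positions 65–71.
The product is the template from position 33 through 71 (39 bp).

5'-GAGGACAACCAAGTGTGTGCACCGTAAAAGCAAATGCGC-3'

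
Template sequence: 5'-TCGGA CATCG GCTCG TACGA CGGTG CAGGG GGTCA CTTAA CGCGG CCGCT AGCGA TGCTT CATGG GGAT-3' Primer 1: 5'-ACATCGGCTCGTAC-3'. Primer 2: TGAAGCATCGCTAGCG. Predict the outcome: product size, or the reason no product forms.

Yes — a 58 bp product.

Primer 1 (ACATCGGCTCGTAC) matches the top strand at positions 5–18; it acts as a forward primer.
Primer 2's reverse complement is CGCTAGCGATGCTTCA, matching the top strand at positions 47–62; it acts as a reverse primer.
The 3' ends face each other across positions 5–62, giving a 58 bp product.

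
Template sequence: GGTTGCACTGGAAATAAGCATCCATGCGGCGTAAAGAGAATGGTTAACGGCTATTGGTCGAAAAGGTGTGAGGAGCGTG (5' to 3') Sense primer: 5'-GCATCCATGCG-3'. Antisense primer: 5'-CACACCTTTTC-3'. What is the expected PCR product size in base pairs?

Scanning the template, GCATCCATGCG occurs at positions 18–28; this primer anneals to the bottom strand there with its 3' end pointing downstream.
Reverse complement of the reverse primer: GAAAAGGTGTG. This occurs on the top strand at positions 60–70.
Product length = (reverse-primer end) − (forward-primer start) + 1 = 70 − 18 + 1 = 53 bp.

53 bp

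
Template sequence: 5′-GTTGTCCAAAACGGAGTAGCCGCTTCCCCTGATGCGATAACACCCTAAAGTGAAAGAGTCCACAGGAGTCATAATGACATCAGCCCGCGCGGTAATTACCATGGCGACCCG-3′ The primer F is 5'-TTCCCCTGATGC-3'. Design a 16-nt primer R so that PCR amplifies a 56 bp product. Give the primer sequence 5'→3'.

The forward primer binds at positions 24–35, so a 56 bp product ends at position 24 + 56 − 1 = 79.
The reverse primer anneals to the top strand over positions 64–79, i.e. to AGGAGTCATAATGACA.
Its sequence written 5'→3' is the reverse complement: TGTCATTATGACTCCT.

5'-TGTCATTATGACTCCT-3'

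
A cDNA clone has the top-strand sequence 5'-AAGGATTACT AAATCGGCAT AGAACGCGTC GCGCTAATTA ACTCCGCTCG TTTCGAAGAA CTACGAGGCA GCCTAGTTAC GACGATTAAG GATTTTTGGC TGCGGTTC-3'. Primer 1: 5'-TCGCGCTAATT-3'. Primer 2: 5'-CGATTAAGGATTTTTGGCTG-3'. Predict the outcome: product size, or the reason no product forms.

Primer 1 (TCGCGCTAATT) matches the top strand at positions 29–39 (3' end points downstream).
Primer 2 (CGATTAAGGATTTTTGGCTG) also matches the top strand directly, at positions 83–102 — its reverse complement CAGCCAAAAATCCTTAATCG is not present.
Both primers anneal to the bottom strand with 3' ends pointing the same way, so neither can prime synthesis back toward the other.

No product — both primers anneal to the same strand and extend in the same direction.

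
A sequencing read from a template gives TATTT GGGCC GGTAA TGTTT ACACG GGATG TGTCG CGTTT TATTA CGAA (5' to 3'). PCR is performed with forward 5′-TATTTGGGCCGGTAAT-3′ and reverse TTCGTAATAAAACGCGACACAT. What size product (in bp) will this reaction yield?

Scanning the template, TATTTGGGCCGGTAAT occurs at positions 1–16; this primer anneals to the bottom strand there with its 3' end pointing downstream.
Reverse complement of the reverse primer: ATGTGTCGCGTTTTATTACGAA. This occurs on the top strand at positions 28–49.
The product runs from position 1 to position 49, so its length is 49 − 1 + 1 = 49 bp.

49 bp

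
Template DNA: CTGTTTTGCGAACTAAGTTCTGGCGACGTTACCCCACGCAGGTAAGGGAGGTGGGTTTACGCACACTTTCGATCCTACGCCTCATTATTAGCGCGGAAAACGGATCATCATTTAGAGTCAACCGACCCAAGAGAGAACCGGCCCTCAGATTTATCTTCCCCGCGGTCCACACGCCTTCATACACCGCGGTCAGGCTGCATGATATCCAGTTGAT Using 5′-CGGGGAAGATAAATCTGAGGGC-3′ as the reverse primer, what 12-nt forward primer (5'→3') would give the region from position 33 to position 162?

5'-CCCACGCAGGTA-3'

The reverse primer's reverse complement GCCCTCAGATTTATCTTCCCCG matches the template at positions 141–162; the product starts at position 33.
The forward primer is identical to the top strand over positions 33–44: CCCACGCAGGTA.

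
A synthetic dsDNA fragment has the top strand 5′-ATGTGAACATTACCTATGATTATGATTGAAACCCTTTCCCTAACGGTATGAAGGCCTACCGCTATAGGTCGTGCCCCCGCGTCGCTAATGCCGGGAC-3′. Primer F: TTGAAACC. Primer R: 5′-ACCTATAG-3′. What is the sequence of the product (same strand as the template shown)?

Forward primer TTGAAACC is found on the top strand at positions 26–33.
Reverse complement of the reverse primer: CTATAGGT. This occurs on the top strand at positions 62–69.
The product is the template from position 26 through 69 (44 bp).

5'-TTGAAACCCTTTCCCTAACGGTATGAAGGCCTACCGCTATAGGT-3'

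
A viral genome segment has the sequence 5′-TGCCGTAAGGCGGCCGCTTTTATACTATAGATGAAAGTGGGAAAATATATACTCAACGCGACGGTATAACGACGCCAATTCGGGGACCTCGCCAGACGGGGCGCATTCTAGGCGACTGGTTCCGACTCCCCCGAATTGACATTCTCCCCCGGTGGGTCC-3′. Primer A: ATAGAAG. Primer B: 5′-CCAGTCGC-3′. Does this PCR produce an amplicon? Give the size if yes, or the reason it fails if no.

Primer A (ATAGAAG) does not match the top strand, and its reverse complement CTTCTAT does not match either.
With no annealing site for primer A, no amplification occurs.

No product — primer A has no binding site in the template.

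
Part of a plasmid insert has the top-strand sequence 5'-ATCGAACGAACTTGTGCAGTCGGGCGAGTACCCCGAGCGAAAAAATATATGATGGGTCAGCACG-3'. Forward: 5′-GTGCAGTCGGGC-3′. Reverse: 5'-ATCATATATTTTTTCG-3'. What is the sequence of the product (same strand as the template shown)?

Scanning the template, GTGCAGTCGGGC occurs at positions 14–25; this primer anneals to the bottom strand there with its 3' end pointing downstream.
The reverse primer's reverse complement is CGAAAAAATATATGAT, which matches the template at positions 38–53.
The product is the template from position 14 through 53 (40 bp).

5'-GTGCAGTCGGGCGAGTACCCCGAGCGAAAAAATATATGAT-3'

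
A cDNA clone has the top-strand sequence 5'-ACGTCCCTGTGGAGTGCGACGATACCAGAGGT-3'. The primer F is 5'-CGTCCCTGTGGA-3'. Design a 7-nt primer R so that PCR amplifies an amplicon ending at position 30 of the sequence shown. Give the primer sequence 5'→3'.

5'-CTCTGGT-3'

The forward primer binds at positions 2–13; the product's 3' end on the top strand is position 30.
The reverse primer anneals to the top strand over positions 24–30, i.e. to ACCAGAG.
Its sequence written 5'→3' is the reverse complement: CTCTGGT.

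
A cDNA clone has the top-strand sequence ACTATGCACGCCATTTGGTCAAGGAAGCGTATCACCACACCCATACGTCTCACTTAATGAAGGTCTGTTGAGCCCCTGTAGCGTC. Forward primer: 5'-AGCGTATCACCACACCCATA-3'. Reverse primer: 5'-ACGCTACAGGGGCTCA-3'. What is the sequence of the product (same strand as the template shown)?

5'-AGCGTATCACCACACCCATACGTCTCACTTAATGAAGGTCTGTTGAGCCCCTGTAGCGT-3'

Forward primer AGCGTATCACCACACCCATA is found on the top strand at positions 26–45.
Reverse complement of the reverse primer: TGAGCCCCTGTAGCGT. This occurs on the top strand at positions 69–84.
The product is the template from position 26 through 84 (59 bp).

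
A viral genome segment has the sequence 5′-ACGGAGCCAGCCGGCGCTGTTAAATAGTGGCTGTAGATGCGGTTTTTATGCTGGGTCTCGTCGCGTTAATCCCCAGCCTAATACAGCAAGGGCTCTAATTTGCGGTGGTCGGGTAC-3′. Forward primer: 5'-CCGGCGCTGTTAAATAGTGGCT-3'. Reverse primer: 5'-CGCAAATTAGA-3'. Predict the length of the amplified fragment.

Scanning the template, CCGGCGCTGTTAAATAGTGGCT occurs at positions 11–32; this primer anneals to the bottom strand there with its 3' end pointing downstream.
Reverse complement of the reverse primer: TCTAATTTGCG. This occurs on the top strand at positions 94–104.
The product runs from position 11 to position 104, so its length is 104 − 11 + 1 = 94 bp.

94 bp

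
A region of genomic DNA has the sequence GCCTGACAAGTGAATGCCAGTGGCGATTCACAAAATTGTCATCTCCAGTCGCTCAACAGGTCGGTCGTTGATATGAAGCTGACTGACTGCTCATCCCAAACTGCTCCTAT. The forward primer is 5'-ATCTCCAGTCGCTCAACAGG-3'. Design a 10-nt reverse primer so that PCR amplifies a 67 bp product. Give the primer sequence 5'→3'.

5'-GGAGCAGTTT-3'

The forward primer binds at positions 41–60, so a 67 bp product ends at position 41 + 67 − 1 = 107.
The reverse primer anneals to the top strand over positions 98–107, i.e. to AAACTGCTCC.
Its sequence written 5'→3' is the reverse complement: GGAGCAGTTT.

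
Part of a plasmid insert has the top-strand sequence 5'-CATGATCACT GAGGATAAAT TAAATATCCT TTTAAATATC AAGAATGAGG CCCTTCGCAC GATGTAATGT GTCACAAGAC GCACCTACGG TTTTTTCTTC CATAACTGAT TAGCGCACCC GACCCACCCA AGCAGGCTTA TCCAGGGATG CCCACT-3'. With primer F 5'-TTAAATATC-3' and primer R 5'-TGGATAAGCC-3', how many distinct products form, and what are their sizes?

Two products: 125 bp, 113 bp

The forward primer TTAAATATC matches the top strand at positions 20–28, 32–40.
The reverse primer's reverse complement is GGCTTATCCA, matching at positions 135–144.
Each forward site pairs with the reverse site to give a product ending at position 144: sizes 125, 113 bp.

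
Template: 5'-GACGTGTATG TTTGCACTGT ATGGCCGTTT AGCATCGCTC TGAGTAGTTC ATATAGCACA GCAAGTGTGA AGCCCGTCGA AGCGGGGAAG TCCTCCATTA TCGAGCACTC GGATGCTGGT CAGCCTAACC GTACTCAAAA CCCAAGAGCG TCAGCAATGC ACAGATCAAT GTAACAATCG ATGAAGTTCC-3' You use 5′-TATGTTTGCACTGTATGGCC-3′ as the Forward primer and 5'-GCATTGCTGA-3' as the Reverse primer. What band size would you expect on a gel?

154 bp

Forward primer TATGTTTGCACTGTATGGCC is found on the top strand at positions 7–26.
Reverse complement of the reverse primer: TCAGCAATGC. This occurs on the top strand at positions 151–160.
Amplicon spans positions 7–160: 154 bp.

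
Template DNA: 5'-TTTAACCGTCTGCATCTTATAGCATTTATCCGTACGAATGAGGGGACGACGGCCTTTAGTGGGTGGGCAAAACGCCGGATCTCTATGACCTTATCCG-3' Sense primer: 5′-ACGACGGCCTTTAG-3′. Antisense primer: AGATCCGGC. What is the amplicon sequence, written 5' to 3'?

5'-ACGACGGCCTTTAGTGGGTGGGCAAAACGCCGGATCT-3'

Forward primer ACGACGGCCTTTAG is found on the top strand at positions 46–59.
Reverse complement of the reverse primer: GCCGGATCT. This occurs on the top strand at positions 74–82.
The product is the template from position 46 through 82 (37 bp).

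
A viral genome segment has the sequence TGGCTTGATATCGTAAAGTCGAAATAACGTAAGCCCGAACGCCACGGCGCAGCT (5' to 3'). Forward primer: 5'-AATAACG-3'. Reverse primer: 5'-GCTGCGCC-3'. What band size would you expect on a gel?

Scanning the template, AATAACG occurs at positions 23–29; this primer anneals to the bottom strand there with its 3' end pointing downstream.
Taking the reverse complement of GCTGCGCC gives GGCGCAGC, found at positions 46–53 on the template; the primer anneals here to the top strand with its 3' end pointing upstream.
Amplicon spans positions 23–53: 31 bp.

31 bp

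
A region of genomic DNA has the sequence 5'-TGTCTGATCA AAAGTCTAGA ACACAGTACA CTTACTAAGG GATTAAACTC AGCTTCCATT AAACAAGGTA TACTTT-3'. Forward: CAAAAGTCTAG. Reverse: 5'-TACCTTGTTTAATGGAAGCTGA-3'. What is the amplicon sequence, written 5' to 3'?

Scanning the template, CAAAAGTCTAG occurs at positions 9–19; this primer anneals to the bottom strand there with its 3' end pointing downstream.
Reverse complement of the reverse primer: TCAGCTTCCATTAAACAAGGTA. This occurs on the top strand at positions 49–70.
The product is the template from position 9 through 70 (62 bp).

5'-CAAAAGTCTAGAACACAGTACACTTACTAAGGGATTAAACTCAGCTTCCATTAAACAAGGTA-3'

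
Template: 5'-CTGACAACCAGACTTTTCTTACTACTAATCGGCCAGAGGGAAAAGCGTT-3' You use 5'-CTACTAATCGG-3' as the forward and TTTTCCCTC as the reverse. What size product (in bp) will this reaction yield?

23 bp

The forward primer matches the template at positions 22–32.
The reverse primer's reverse complement is GAGGGAAAA, which matches the template at positions 36–44.
Product length = (reverse-primer end) − (forward-primer start) + 1 = 44 − 22 + 1 = 23 bp.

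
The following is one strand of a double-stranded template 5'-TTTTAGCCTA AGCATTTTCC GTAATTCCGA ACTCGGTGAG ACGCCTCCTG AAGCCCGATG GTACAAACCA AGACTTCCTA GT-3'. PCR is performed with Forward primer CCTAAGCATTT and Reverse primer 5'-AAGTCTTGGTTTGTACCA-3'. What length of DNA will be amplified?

Forward primer CCTAAGCATTT is found on the top strand at positions 7–17.
The reverse primer's reverse complement is TGGTACAAACCAAGACTT, which matches the template at positions 59–76.
Amplicon spans positions 7–76: 70 bp.

70 bp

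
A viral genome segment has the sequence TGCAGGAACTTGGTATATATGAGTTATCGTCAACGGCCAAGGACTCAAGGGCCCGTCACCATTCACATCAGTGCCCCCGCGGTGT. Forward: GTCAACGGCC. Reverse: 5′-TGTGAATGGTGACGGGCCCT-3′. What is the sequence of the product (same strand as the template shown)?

5'-GTCAACGGCCAAGGACTCAAGGGCCCGTCACCATTCACA-3'

Forward primer GTCAACGGCC is found on the top strand at positions 29–38.
Reverse complement of the reverse primer: AGGGCCCGTCACCATTCACA. This occurs on the top strand at positions 48–67.
The product is the template from position 29 through 67 (39 bp).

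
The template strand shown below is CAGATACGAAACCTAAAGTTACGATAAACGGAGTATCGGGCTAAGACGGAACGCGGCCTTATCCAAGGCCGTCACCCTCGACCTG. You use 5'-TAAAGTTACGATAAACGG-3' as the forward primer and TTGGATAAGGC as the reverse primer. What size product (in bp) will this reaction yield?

The forward primer matches the template at positions 14–31.
Taking the reverse complement of TTGGATAAGGC gives GCCTTATCCAA, found at positions 56–66 on the template; the primer anneals here to the top strand with its 3' end pointing upstream.
Amplicon spans positions 14–66: 53 bp.

53 bp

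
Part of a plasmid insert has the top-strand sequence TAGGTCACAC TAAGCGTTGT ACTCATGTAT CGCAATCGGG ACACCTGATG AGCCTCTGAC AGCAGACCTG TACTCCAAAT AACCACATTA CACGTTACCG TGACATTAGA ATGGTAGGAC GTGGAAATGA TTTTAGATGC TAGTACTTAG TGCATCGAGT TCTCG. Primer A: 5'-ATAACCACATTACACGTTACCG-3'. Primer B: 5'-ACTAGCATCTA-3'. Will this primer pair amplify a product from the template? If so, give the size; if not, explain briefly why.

Yes — a 66 bp product.

Primer A (ATAACCACATTACACGTTACCG) matches the top strand at positions 79–100; it acts as a forward primer.
Primer B's reverse complement is TAGATGCTAGT, matching the top strand at positions 134–144; it acts as a reverse primer.
The 3' ends face each other across positions 79–144, giving a 66 bp product.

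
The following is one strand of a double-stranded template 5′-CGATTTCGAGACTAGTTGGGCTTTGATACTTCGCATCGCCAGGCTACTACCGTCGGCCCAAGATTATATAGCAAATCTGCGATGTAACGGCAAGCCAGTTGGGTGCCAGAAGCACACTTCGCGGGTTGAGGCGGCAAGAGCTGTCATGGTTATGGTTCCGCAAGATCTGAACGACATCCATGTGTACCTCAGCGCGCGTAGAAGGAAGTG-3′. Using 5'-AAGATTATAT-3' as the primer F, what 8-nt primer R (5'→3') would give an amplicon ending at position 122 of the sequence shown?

The forward primer binds at positions 60–69; the product's 3' end on the top strand is position 122.
The reverse primer anneals to the top strand over positions 115–122, i.e. to CACTTCGC.
Its sequence written 5'→3' is the reverse complement: GCGAAGTG.

5'-GCGAAGTG-3'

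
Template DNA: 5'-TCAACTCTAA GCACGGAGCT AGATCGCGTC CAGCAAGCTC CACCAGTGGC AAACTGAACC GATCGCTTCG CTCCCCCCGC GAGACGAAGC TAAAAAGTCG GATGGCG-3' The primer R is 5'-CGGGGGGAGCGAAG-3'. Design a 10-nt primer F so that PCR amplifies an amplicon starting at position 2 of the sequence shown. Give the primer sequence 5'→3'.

5'-CAACTCTAAG-3'

The reverse primer's reverse complement CTTCGCTCCCCCCG matches the template at positions 66–79; the product starts at position 2.
The forward primer is identical to the top strand over positions 2–11: CAACTCTAAG.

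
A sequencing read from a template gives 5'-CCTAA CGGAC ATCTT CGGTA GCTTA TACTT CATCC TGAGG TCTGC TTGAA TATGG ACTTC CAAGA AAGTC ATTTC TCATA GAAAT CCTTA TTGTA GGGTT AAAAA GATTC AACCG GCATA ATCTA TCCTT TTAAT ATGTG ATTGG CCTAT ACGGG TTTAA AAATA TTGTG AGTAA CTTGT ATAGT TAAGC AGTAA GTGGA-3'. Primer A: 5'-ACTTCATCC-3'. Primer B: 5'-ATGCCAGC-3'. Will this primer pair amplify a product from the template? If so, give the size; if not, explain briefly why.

Primer B (ATGCCAGC) does not match the top strand, and its reverse complement GCTGGCAT does not match either.
With no annealing site for primer B, no amplification occurs.

No product — primer B has no binding site in the template.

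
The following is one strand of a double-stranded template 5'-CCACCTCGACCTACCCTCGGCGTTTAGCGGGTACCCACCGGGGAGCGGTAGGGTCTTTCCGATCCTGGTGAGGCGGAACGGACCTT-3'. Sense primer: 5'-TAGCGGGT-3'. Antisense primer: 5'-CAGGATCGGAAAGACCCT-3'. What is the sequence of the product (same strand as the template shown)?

5'-TAGCGGGTACCCACCGGGGAGCGGTAGGGTCTTTCCGATCCTG-3'

Scanning the template, TAGCGGGT occurs at positions 25–32; this primer anneals to the bottom strand there with its 3' end pointing downstream.
Reverse complement of the reverse primer: AGGGTCTTTCCGATCCTG. This occurs on the top strand at positions 50–67.
The product is the template from position 25 through 67 (43 bp).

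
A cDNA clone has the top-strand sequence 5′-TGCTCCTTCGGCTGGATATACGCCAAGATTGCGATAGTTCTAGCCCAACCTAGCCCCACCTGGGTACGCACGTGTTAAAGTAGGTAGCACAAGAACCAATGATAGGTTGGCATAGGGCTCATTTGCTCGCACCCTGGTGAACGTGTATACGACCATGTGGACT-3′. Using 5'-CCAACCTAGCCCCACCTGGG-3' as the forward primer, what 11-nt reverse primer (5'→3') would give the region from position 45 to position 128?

5'-GAGCAAATGAG-3'

The product's 3' end on the top strand is position 128.
The reverse primer anneals to the top strand over positions 118–128, i.e. to CTCATTTGCTC.
Its sequence written 5'→3' is the reverse complement: GAGCAAATGAG.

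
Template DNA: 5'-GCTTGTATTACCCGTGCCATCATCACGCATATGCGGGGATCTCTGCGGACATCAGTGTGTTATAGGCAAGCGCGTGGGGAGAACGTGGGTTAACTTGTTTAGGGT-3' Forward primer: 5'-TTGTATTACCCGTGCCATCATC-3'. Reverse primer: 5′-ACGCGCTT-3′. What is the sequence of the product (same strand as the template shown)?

5'-TTGTATTACCCGTGCCATCATCACGCATATGCGGGGATCTCTGCGGACATCAGTGTGTTATAGGCAAGCGCGT-3'

Scanning the template, TTGTATTACCCGTGCCATCATC occurs at positions 3–24; this primer anneals to the bottom strand there with its 3' end pointing downstream.
Reverse complement of the reverse primer: AAGCGCGT. This occurs on the top strand at positions 68–75.
The product is the template from position 3 through 75 (73 bp).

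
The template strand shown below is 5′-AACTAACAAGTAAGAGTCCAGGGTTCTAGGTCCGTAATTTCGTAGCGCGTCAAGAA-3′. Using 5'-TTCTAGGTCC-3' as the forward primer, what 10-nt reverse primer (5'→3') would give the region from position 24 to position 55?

5'-TCTTGACGCG-3'

The product's 3' end on the top strand is position 55.
The reverse primer anneals to the top strand over positions 46–55, i.e. to CGCGTCAAGA.
Its sequence written 5'→3' is the reverse complement: TCTTGACGCG.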